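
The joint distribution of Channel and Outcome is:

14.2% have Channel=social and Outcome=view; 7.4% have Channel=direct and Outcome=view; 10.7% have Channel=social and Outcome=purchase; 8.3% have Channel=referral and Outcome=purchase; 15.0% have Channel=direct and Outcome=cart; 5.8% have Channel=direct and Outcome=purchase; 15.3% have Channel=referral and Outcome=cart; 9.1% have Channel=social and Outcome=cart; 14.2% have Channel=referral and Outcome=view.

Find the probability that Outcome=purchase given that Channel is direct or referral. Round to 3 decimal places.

0.214

P(Channel=direct) = 0.074 + 0.150 + 0.058 = 0.282.
P(Channel=referral) = 0.142 + 0.153 + 0.083 = 0.378.
P(Channel ∈ {direct, referral}) = 0.282 + 0.378 = 0.660; P(Outcome=purchase, Channel ∈ {direct, referral}) = 0.058 + 0.083 = 0.141.
P(Outcome=purchase | Channel ∈ {direct, referral}) = 0.141/0.660 = 0.214.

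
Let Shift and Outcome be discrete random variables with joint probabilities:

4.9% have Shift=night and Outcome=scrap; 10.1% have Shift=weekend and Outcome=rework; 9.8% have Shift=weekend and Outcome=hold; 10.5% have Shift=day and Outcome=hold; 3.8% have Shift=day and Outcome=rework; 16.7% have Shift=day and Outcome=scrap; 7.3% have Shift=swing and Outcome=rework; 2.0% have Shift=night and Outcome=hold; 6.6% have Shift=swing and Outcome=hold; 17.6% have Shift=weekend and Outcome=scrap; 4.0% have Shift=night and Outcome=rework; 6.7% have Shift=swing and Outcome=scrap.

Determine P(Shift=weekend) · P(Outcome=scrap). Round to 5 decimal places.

P(Shift=weekend) = 0.101 + 0.176 + 0.098 = 0.375.
P(Outcome=scrap) = 0.167 + 0.067 + 0.049 + 0.176 = 0.459.
Product: 0.375 × 0.459 = 0.17213.

0.17213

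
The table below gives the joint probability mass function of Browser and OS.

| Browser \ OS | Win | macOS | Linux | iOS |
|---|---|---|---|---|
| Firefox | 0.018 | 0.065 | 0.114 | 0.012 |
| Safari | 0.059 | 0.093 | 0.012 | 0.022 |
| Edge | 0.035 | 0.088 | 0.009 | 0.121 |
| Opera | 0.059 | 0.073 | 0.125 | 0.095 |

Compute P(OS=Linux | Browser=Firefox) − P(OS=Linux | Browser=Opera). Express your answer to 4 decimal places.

P(Browser=Firefox) = 0.018 + 0.065 + 0.114 + 0.012 = 0.209; P(OS=Linux | Browser=Firefox) = 0.114/0.209 = 0.54545.
P(Browser=Opera) = 0.059 + 0.073 + 0.125 + 0.095 = 0.352; P(OS=Linux | Browser=Opera) = 0.125/0.352 = 0.35511.
Difference = 0.1903.

0.1903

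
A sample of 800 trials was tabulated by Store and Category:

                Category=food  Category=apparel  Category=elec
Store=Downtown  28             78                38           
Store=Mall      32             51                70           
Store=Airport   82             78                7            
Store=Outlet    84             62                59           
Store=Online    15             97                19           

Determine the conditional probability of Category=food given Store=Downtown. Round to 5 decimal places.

Total with Store=Downtown: 28 + 78 + 38 = 144.
P(Category=food | Store=Downtown) = 28/144 = 0.19444.

0.19444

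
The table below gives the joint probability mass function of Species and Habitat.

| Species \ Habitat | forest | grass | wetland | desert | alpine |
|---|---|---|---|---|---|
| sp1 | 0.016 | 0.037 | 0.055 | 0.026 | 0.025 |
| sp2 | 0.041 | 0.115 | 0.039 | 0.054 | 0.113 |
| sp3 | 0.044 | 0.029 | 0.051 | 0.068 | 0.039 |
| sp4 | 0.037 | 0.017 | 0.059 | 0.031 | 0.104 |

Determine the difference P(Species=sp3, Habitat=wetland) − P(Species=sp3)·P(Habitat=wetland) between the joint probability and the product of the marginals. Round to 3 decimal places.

P(Species=sp3) = 0.044 + 0.029 + 0.051 + 0.068 + 0.039 = 0.231.
P(Habitat=wetland) = 0.055 + 0.039 + 0.051 + 0.059 = 0.204.
P(Species=sp3, Habitat=wetland) − P(Species=sp3)P(Habitat=wetland) = 0.051 − 0.231×0.204 = 0.004.

0.004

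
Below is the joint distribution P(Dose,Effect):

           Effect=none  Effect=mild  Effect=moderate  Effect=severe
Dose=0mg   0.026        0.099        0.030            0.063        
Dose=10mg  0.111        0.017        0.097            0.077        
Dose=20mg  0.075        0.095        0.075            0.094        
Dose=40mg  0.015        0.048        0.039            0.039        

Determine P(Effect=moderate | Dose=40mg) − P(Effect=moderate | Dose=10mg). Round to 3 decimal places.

P(Dose=40mg) = 0.015 + 0.048 + 0.039 + 0.039 = 0.141; P(Effect=moderate | Dose=40mg) = 0.039/0.141 = 0.2766.
P(Dose=10mg) = 0.111 + 0.017 + 0.097 + 0.077 = 0.302; P(Effect=moderate | Dose=10mg) = 0.097/0.302 = 0.3212.
Difference = -0.045.

-0.045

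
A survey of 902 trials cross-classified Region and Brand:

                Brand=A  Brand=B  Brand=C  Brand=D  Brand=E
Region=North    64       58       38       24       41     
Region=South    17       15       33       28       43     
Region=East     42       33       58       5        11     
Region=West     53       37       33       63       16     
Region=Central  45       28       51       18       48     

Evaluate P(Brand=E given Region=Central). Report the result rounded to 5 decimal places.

0.25263

Total with Region=Central: 45 + 28 + 51 + 18 + 48 = 190.
P(Brand=E | Region=Central) = 48/190 = 0.25263.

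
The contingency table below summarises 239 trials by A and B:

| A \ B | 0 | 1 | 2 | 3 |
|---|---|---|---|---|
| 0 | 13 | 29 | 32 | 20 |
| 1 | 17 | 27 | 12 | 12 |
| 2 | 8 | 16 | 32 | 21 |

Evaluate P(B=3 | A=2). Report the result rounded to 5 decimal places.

0.27273

Total with A=2: 8 + 16 + 32 + 21 = 77.
P(B=3 | A=2) = 21/77 = 0.27273.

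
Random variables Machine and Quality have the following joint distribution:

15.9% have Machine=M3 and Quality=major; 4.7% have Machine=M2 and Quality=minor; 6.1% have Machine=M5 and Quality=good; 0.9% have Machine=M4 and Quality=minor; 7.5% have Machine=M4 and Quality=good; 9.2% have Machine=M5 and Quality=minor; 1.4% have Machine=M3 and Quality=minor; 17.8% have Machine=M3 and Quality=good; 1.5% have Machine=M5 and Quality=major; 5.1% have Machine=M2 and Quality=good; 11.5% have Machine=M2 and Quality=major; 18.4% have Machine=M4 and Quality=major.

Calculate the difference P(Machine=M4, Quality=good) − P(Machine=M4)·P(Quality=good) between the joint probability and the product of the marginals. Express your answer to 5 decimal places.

P(Machine=M4) = 0.075 + 0.009 + 0.184 = 0.268.
P(Quality=good) = 0.051 + 0.178 + 0.075 + 0.061 = 0.365.
P(Machine=M4, Quality=good) − P(Machine=M4)P(Quality=good) = 0.075 − 0.268×0.365 = -0.02282.

-0.02282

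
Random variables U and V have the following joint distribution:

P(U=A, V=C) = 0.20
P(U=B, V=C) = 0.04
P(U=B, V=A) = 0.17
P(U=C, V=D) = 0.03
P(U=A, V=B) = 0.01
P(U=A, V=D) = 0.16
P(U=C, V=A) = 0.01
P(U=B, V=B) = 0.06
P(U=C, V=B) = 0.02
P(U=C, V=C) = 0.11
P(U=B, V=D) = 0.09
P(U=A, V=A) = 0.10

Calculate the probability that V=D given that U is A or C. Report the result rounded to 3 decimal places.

0.297

P(U=A) = 0.10 + 0.01 + 0.20 + 0.16 = 0.47.
P(U=C) = 0.01 + 0.02 + 0.11 + 0.03 = 0.17.
P(U ∈ {A, C}) = 0.47 + 0.17 = 0.64; P(V=D, U ∈ {A, C}) = 0.16 + 0.03 = 0.19.
P(V=D | U ∈ {A, C}) = 0.19/0.64 = 0.297.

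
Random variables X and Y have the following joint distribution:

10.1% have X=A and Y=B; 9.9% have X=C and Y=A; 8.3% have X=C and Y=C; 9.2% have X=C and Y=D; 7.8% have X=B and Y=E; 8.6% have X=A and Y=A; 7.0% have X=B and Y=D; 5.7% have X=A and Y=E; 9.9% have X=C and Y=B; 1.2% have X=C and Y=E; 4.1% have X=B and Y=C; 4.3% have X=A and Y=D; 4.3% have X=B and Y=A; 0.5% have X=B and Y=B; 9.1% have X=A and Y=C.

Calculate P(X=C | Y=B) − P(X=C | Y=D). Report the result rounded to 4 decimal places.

0.0341

P(Y=B) = 0.101 + 0.005 + 0.099 = 0.205; P(X=C | Y=B) = 0.099/0.205 = 0.48293.
P(Y=D) = 0.043 + 0.070 + 0.092 = 0.205; P(X=C | Y=D) = 0.092/0.205 = 0.44878.
Difference = 0.0341.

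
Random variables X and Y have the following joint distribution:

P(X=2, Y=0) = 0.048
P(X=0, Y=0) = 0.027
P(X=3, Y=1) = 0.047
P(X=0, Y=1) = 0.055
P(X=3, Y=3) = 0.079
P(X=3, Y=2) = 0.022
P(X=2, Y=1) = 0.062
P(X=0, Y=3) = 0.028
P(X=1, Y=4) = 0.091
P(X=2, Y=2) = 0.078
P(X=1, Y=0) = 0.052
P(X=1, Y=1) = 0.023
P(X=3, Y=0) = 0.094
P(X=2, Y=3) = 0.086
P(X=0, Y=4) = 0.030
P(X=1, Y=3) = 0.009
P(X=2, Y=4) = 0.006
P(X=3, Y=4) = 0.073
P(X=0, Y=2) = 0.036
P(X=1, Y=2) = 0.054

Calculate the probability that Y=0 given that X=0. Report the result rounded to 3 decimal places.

P(X=0) = 0.027 + 0.055 + 0.036 + 0.028 + 0.030 = 0.176.
P(Y=0 | X=0) = 0.027/0.176 = 0.153.

0.153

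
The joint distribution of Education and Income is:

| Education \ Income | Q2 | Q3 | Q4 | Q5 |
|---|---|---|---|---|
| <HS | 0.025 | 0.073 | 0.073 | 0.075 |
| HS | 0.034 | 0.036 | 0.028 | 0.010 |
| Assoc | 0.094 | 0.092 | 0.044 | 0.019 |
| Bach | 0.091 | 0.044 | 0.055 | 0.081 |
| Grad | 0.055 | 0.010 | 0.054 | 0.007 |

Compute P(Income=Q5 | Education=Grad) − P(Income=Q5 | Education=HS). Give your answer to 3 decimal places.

-0.037

P(Education=Grad) = 0.055 + 0.010 + 0.054 + 0.007 = 0.126; P(Income=Q5 | Education=Grad) = 0.007/0.126 = 0.0556.
P(Education=HS) = 0.034 + 0.036 + 0.028 + 0.010 = 0.108; P(Income=Q5 | Education=HS) = 0.010/0.108 = 0.0926.
Difference = -0.037.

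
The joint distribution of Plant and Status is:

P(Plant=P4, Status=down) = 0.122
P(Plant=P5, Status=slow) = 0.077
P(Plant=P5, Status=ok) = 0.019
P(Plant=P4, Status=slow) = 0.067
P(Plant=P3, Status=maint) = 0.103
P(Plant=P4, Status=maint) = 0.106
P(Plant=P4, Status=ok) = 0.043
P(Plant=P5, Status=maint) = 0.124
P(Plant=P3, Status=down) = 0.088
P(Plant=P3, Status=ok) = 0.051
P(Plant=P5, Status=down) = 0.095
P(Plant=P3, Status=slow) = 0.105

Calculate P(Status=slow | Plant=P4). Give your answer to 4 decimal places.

0.1982

P(Plant=P4) = 0.043 + 0.067 + 0.122 + 0.106 = 0.338.
P(Status=slow | Plant=P4) = 0.067/0.338 = 0.1982.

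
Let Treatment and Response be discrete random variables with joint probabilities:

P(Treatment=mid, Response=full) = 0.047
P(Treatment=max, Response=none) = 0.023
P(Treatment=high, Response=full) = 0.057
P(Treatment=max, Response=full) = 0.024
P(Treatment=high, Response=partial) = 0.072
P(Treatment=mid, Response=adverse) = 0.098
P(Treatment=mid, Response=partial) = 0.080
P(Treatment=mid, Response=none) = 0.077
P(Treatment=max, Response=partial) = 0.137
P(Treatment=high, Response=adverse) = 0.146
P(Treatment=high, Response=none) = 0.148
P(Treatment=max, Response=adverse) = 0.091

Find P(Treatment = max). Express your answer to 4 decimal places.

P(Treatment=max) = 0.023 + 0.137 + 0.024 + 0.091 = 0.275.

0.2750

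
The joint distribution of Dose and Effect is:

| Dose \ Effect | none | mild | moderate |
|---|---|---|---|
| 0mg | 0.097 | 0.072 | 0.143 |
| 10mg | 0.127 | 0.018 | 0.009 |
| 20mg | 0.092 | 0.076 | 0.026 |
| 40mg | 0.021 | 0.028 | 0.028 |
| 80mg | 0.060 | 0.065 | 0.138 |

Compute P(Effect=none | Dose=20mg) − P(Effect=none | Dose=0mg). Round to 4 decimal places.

0.1633

P(Dose=20mg) = 0.092 + 0.076 + 0.026 = 0.194; P(Effect=none | Dose=20mg) = 0.092/0.194 = 0.47423.
P(Dose=0mg) = 0.097 + 0.072 + 0.143 = 0.312; P(Effect=none | Dose=0mg) = 0.097/0.312 = 0.31090.
Difference = 0.1633.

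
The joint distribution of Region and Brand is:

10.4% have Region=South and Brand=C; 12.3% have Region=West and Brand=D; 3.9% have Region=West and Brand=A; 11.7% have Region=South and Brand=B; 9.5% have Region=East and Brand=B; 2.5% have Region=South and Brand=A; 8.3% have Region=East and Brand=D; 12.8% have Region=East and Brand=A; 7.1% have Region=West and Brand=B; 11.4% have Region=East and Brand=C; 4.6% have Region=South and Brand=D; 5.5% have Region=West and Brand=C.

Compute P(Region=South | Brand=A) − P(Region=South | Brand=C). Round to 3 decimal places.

P(Brand=A) = 0.025 + 0.128 + 0.039 = 0.192; P(Region=South | Brand=A) = 0.025/0.192 = 0.1302.
P(Brand=C) = 0.104 + 0.114 + 0.055 = 0.273; P(Region=South | Brand=C) = 0.104/0.273 = 0.3810.
Difference = -0.251.

-0.251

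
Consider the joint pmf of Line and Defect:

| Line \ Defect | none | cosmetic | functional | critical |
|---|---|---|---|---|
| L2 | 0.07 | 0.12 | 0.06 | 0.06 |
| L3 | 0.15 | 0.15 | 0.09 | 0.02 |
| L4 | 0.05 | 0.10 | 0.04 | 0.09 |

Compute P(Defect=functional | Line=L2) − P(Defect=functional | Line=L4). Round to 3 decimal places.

0.051

P(Line=L2) = 0.07 + 0.12 + 0.06 + 0.06 = 0.31; P(Defect=functional | Line=L2) = 0.06/0.31 = 0.1935.
P(Line=L4) = 0.05 + 0.10 + 0.04 + 0.09 = 0.28; P(Defect=functional | Line=L4) = 0.04/0.28 = 0.1429.
Difference = 0.051.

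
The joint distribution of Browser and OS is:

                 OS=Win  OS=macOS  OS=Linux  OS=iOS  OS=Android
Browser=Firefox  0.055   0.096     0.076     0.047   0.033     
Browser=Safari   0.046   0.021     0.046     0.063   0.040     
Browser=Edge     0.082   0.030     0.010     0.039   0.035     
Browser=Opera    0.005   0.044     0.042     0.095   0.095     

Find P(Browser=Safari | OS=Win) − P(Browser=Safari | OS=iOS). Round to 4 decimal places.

P(OS=Win) = 0.055 + 0.046 + 0.082 + 0.005 = 0.188; P(Browser=Safari | OS=Win) = 0.046/0.188 = 0.24468.
P(OS=iOS) = 0.047 + 0.063 + 0.039 + 0.095 = 0.244; P(Browser=Safari | OS=iOS) = 0.063/0.244 = 0.25820.
Difference = -0.0135.

-0.0135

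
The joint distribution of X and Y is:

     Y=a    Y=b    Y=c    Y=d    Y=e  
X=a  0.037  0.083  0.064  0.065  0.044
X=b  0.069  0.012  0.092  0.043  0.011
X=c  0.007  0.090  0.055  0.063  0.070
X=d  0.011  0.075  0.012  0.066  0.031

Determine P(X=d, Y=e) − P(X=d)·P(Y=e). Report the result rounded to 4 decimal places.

0.0006

P(X=d) = 0.011 + 0.075 + 0.012 + 0.066 + 0.031 = 0.195.
P(Y=e) = 0.044 + 0.011 + 0.070 + 0.031 = 0.156.
P(X=d, Y=e) − P(X=d)P(Y=e) = 0.031 − 0.195×0.156 = 0.0006.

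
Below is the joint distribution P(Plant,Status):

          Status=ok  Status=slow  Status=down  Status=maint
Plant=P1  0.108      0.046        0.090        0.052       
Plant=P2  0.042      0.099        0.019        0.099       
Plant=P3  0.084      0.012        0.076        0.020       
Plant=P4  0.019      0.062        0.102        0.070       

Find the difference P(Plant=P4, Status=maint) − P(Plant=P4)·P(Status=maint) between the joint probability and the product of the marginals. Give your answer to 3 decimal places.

0.009

P(Plant=P4) = 0.019 + 0.062 + 0.102 + 0.070 = 0.253.
P(Status=maint) = 0.052 + 0.099 + 0.020 + 0.070 = 0.241.
P(Plant=P4, Status=maint) − P(Plant=P4)P(Status=maint) = 0.070 − 0.253×0.241 = 0.009.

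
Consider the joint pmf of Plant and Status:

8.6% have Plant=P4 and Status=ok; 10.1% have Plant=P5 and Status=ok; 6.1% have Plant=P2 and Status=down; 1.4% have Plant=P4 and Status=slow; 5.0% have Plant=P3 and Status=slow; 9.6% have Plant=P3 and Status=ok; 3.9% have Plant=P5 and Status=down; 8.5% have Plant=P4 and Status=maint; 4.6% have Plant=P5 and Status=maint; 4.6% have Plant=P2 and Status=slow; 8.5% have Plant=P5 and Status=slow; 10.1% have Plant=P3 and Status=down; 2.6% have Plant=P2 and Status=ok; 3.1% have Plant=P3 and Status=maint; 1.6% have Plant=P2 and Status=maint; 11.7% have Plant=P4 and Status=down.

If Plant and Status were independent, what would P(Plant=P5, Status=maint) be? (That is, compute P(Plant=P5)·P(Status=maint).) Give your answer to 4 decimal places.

0.0482

P(Plant=P5) = 0.101 + 0.085 + 0.039 + 0.046 = 0.271.
P(Status=maint) = 0.016 + 0.031 + 0.085 + 0.046 = 0.178.
Product: 0.271 × 0.178 = 0.0482.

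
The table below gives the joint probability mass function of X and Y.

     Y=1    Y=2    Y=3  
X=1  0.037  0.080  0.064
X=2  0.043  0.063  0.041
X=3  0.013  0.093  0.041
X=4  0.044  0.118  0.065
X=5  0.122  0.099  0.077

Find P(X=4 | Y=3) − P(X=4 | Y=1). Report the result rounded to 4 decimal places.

P(Y=3) = 0.064 + 0.041 + 0.041 + 0.065 + 0.077 = 0.288; P(X=4 | Y=3) = 0.065/0.288 = 0.22569.
P(Y=1) = 0.037 + 0.043 + 0.013 + 0.044 + 0.122 = 0.259; P(X=4 | Y=1) = 0.044/0.259 = 0.16988.
Difference = 0.0558.

0.0558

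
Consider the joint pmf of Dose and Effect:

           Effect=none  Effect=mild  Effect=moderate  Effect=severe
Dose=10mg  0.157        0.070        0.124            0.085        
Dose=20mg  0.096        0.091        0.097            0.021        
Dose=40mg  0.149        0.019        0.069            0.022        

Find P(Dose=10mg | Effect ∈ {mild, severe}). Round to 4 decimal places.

0.5032

P(Effect=mild) = 0.070 + 0.091 + 0.019 = 0.180.
P(Effect=severe) = 0.085 + 0.021 + 0.022 = 0.128.
P(Effect ∈ {mild, severe}) = 0.180 + 0.128 = 0.308; P(Dose=10mg, Effect ∈ {mild, severe}) = 0.070 + 0.085 = 0.155.
P(Dose=10mg | Effect ∈ {mild, severe}) = 0.155/0.308 = 0.5032.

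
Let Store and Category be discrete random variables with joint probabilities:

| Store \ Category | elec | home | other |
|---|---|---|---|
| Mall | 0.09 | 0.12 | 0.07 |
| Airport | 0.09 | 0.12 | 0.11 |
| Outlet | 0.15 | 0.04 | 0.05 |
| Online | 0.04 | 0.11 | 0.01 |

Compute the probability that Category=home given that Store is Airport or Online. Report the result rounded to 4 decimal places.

0.4792

P(Store=Airport) = 0.09 + 0.12 + 0.11 = 0.32.
P(Store=Online) = 0.04 + 0.11 + 0.01 = 0.16.
P(Store ∈ {Airport, Online}) = 0.32 + 0.16 = 0.48; P(Category=home, Store ∈ {Airport, Online}) = 0.12 + 0.11 = 0.23.
P(Category=home | Store ∈ {Airport, Online}) = 0.23/0.48 = 0.4792.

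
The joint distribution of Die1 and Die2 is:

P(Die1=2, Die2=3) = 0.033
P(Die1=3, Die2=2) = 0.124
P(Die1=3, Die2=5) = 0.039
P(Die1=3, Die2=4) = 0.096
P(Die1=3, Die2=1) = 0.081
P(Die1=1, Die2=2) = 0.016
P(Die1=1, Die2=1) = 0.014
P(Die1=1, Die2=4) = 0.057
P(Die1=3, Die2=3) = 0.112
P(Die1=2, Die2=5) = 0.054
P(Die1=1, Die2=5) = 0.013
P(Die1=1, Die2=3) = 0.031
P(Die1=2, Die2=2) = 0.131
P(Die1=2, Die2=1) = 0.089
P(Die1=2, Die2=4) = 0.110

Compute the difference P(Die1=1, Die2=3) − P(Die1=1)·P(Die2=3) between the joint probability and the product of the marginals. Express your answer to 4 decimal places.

P(Die1=1) = 0.014 + 0.016 + 0.031 + 0.057 + 0.013 = 0.131.
P(Die2=3) = 0.031 + 0.033 + 0.112 = 0.176.
P(Die1=1, Die2=3) − P(Die1=1)P(Die2=3) = 0.031 − 0.131×0.176 = 0.0079.

0.0079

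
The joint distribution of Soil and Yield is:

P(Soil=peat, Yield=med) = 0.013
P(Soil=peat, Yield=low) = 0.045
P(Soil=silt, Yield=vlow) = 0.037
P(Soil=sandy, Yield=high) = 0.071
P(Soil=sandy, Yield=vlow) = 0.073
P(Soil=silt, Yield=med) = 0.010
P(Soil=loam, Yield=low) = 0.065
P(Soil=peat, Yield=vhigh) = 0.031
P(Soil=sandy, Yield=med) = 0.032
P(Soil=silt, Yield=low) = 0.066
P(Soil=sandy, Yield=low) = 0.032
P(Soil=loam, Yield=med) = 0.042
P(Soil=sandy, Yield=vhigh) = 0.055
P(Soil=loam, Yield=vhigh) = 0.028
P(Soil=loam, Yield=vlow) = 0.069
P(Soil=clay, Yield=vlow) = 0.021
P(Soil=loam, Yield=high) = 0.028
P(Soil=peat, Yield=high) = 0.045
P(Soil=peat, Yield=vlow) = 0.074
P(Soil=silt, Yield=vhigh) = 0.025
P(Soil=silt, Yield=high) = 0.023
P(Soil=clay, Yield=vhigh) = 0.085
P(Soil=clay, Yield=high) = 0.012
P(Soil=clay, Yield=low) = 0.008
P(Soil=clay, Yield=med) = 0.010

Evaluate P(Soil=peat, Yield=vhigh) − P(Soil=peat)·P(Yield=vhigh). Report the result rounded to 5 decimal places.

-0.01559

P(Soil=peat) = 0.074 + 0.045 + 0.013 + 0.045 + 0.031 = 0.208.
P(Yield=vhigh) = 0.055 + 0.028 + 0.085 + 0.025 + 0.031 = 0.224.
P(Soil=peat, Yield=vhigh) − P(Soil=peat)P(Yield=vhigh) = 0.031 − 0.208×0.224 = -0.01559.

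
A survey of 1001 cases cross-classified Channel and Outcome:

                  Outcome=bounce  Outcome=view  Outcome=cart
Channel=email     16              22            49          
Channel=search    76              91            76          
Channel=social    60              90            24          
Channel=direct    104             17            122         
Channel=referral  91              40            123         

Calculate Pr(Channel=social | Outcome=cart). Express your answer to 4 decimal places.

Total with Outcome=cart: 49 + 76 + 24 + 122 + 123 = 394.
P(Channel=social | Outcome=cart) = 24/394 = 0.0609.

0.0609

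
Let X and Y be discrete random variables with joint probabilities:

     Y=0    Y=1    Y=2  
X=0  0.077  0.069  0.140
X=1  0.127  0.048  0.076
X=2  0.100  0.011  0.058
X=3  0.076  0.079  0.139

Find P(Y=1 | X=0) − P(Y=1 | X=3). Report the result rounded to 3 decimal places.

P(X=0) = 0.077 + 0.069 + 0.140 = 0.286; P(Y=1 | X=0) = 0.069/0.286 = 0.2413.
P(X=3) = 0.076 + 0.079 + 0.139 = 0.294; P(Y=1 | X=3) = 0.079/0.294 = 0.2687.
Difference = -0.027.

-0.027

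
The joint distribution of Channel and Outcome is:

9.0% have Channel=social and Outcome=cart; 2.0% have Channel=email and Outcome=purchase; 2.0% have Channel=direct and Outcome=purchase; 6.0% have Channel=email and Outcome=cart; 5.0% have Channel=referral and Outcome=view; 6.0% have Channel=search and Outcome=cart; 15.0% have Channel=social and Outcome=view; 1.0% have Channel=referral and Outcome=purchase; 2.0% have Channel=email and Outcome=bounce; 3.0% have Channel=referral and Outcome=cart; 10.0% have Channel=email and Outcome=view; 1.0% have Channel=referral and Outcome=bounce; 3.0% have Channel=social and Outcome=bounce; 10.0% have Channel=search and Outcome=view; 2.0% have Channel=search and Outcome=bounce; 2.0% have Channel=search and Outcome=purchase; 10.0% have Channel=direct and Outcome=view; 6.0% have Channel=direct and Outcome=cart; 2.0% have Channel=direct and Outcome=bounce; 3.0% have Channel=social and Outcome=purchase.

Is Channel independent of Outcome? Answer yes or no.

yes

Every cell satisfies P(Channel,Outcome) = P(Channel)·P(Outcome). For instance P(Channel=search) = 0.200, P(Outcome=view) = 0.500, and 0.200×0.500 = 0.100 matches the joint entry. So Channel and Outcome are independent.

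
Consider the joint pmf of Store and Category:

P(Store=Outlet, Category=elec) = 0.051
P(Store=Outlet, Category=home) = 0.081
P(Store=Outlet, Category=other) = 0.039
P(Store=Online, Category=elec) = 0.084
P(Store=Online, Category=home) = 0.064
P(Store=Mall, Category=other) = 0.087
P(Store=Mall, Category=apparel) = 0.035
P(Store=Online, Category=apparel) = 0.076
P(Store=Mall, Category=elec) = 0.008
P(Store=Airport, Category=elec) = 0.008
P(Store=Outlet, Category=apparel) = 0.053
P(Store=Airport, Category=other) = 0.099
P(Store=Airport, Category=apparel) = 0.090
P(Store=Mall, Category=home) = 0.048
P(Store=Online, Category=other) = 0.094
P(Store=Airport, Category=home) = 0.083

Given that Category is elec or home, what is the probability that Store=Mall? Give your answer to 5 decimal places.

P(Category=elec) = 0.008 + 0.008 + 0.051 + 0.084 = 0.151.
P(Category=home) = 0.048 + 0.083 + 0.081 + 0.064 = 0.276.
P(Category ∈ {elec, home}) = 0.151 + 0.276 = 0.427; P(Store=Mall, Category ∈ {elec, home}) = 0.008 + 0.048 = 0.056.
P(Store=Mall | Category ∈ {elec, home}) = 0.056/0.427 = 0.13115.

0.13115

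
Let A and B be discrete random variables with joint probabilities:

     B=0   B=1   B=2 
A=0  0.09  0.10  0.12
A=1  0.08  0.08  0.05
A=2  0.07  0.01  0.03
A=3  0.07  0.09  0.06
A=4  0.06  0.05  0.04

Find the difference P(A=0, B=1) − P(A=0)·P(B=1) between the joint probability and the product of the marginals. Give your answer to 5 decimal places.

-0.00230

P(A=0) = 0.09 + 0.10 + 0.12 = 0.31.
P(B=1) = 0.10 + 0.08 + 0.01 + 0.09 + 0.05 = 0.33.
P(A=0, B=1) − P(A=0)P(B=1) = 0.10 − 0.31×0.33 = -0.00230.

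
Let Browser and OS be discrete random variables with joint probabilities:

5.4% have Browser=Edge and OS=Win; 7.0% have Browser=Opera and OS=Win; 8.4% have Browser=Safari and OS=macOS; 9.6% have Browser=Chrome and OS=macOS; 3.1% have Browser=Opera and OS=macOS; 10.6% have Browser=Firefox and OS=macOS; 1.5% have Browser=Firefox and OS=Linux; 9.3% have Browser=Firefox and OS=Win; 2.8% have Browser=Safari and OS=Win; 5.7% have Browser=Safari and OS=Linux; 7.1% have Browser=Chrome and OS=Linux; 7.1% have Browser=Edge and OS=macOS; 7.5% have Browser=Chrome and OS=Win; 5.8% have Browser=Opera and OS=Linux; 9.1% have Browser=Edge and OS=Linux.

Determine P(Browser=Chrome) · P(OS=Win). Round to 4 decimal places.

P(Browser=Chrome) = 0.075 + 0.096 + 0.071 = 0.242.
P(OS=Win) = 0.075 + 0.093 + 0.028 + 0.054 + 0.070 = 0.320.
Product: 0.242 × 0.320 = 0.0774.

0.0774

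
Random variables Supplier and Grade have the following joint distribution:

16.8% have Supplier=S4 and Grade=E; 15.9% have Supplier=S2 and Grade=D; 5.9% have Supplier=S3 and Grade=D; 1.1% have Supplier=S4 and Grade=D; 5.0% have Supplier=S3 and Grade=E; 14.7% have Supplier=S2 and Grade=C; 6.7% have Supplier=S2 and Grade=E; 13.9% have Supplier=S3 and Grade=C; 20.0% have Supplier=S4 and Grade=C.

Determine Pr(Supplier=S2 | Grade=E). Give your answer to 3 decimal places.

P(Grade=E) = 0.067 + 0.050 + 0.168 = 0.285.
P(Supplier=S2 | Grade=E) = 0.067/0.285 = 0.235.

0.235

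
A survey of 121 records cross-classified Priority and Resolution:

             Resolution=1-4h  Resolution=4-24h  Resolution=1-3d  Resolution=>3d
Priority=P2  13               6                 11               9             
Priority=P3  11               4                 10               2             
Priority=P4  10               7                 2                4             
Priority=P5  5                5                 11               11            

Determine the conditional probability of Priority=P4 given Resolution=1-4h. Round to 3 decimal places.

Total with Resolution=1-4h: 13 + 11 + 10 + 5 = 39.
P(Priority=P4 | Resolution=1-4h) = 10/39 = 0.256.

0.256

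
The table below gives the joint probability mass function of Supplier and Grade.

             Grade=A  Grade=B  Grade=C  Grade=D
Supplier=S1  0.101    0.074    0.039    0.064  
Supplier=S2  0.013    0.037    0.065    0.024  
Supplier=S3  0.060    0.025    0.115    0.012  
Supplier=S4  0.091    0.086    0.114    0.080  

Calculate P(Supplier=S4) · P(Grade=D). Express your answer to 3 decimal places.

0.067

P(Supplier=S4) = 0.091 + 0.086 + 0.114 + 0.080 = 0.371.
P(Grade=D) = 0.064 + 0.024 + 0.012 + 0.080 = 0.180.
Product: 0.371 × 0.180 = 0.067.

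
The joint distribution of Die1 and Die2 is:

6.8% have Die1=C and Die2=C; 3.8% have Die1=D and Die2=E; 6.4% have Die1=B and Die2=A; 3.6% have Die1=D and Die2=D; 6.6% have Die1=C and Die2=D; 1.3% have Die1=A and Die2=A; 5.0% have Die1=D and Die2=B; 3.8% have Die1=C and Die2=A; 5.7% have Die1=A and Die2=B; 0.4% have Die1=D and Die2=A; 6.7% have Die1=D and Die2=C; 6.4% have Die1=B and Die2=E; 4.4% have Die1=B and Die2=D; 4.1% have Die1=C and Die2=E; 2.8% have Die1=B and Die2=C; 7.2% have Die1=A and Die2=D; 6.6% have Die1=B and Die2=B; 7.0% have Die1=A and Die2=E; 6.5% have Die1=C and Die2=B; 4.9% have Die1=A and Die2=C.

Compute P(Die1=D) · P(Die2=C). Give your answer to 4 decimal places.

P(Die1=D) = 0.004 + 0.050 + 0.067 + 0.036 + 0.038 = 0.195.
P(Die2=C) = 0.049 + 0.028 + 0.068 + 0.067 = 0.212.
Product: 0.195 × 0.212 = 0.0413.

0.0413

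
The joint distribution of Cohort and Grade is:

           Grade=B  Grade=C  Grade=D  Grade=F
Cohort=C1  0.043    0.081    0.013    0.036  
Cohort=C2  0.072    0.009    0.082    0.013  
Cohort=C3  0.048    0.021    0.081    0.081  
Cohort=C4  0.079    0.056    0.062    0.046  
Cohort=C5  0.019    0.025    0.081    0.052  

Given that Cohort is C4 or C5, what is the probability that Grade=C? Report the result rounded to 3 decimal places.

0.193

P(Cohort=C4) = 0.079 + 0.056 + 0.062 + 0.046 = 0.243.
P(Cohort=C5) = 0.019 + 0.025 + 0.081 + 0.052 = 0.177.
P(Cohort ∈ {C4, C5}) = 0.243 + 0.177 = 0.420; P(Grade=C, Cohort ∈ {C4, C5}) = 0.056 + 0.025 = 0.081.
P(Grade=C | Cohort ∈ {C4, C5}) = 0.081/0.420 = 0.193.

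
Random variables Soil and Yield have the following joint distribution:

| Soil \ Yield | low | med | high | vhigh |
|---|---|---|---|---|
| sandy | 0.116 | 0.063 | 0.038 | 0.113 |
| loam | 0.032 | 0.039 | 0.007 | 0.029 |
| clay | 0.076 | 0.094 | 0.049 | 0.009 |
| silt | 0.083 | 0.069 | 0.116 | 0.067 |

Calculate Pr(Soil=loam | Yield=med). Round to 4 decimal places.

P(Yield=med) = 0.063 + 0.039 + 0.094 + 0.069 = 0.265.
P(Soil=loam | Yield=med) = 0.039/0.265 = 0.1472.

0.1472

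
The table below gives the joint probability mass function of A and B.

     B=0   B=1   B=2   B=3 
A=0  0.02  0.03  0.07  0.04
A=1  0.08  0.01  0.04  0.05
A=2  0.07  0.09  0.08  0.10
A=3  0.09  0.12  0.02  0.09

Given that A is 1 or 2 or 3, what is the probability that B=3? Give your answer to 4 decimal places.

0.2857

P(A=1) = 0.08 + 0.01 + 0.04 + 0.05 = 0.18.
P(A=2) = 0.07 + 0.09 + 0.08 + 0.10 = 0.34.
P(A=3) = 0.09 + 0.12 + 0.02 + 0.09 = 0.32.
P(A ∈ {1, 2, 3}) = 0.18 + 0.34 + 0.32 = 0.84; P(B=3, A ∈ {1, 2, 3}) = 0.05 + 0.10 + 0.09 = 0.24.
P(B=3 | A ∈ {1, 2, 3}) = 0.24/0.84 = 0.2857.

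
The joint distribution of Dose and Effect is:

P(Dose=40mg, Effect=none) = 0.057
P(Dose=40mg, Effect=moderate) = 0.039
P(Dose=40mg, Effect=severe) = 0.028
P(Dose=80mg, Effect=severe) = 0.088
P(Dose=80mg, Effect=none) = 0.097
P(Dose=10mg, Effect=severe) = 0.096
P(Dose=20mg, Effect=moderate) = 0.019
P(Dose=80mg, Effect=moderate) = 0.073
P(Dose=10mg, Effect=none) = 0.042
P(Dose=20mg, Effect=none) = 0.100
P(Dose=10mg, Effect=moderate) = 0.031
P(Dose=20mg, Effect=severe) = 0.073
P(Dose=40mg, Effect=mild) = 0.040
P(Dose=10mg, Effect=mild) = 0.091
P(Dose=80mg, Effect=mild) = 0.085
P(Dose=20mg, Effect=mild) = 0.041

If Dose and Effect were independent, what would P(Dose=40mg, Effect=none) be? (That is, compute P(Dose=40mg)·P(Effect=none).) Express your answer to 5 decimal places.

0.04854

P(Dose=40mg) = 0.057 + 0.040 + 0.039 + 0.028 = 0.164.
P(Effect=none) = 0.042 + 0.100 + 0.057 + 0.097 = 0.296.
Product: 0.164 × 0.296 = 0.04854.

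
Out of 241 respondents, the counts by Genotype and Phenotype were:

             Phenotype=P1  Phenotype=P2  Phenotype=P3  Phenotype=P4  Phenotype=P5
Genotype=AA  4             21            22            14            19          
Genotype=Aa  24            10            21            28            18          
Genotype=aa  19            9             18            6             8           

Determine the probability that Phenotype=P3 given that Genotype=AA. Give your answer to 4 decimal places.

0.2750

Total with Genotype=AA: 4 + 21 + 22 + 14 + 19 = 80.
P(Phenotype=P3 | Genotype=AA) = 22/80 = 0.2750.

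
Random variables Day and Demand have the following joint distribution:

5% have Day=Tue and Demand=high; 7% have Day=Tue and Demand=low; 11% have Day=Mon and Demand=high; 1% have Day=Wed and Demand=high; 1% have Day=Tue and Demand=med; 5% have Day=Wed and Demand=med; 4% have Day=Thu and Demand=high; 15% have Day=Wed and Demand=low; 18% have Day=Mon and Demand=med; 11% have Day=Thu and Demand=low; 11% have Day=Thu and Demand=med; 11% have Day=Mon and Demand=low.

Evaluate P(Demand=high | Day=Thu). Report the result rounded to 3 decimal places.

0.154

P(Day=Thu) = 0.11 + 0.11 + 0.04 = 0.26.
P(Demand=high | Day=Thu) = 0.04/0.26 = 0.154.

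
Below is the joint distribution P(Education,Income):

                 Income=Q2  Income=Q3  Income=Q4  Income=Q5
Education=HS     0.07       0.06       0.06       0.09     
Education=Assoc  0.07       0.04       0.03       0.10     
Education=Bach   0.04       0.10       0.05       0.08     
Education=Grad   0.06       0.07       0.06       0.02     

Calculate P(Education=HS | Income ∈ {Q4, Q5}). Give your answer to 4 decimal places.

0.3061

P(Income=Q4) = 0.06 + 0.03 + 0.05 + 0.06 = 0.20.
P(Income=Q5) = 0.09 + 0.10 + 0.08 + 0.02 = 0.29.
P(Income ∈ {Q4, Q5}) = 0.20 + 0.29 = 0.49; P(Education=HS, Income ∈ {Q4, Q5}) = 0.06 + 0.09 = 0.15.
P(Education=HS | Income ∈ {Q4, Q5}) = 0.15/0.49 = 0.3061.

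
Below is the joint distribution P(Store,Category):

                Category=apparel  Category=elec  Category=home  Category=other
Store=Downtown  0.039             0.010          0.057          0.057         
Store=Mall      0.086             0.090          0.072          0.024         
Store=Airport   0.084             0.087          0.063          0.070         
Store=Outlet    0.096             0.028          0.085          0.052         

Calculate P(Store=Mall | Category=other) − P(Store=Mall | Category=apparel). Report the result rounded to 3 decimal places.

-0.164

P(Category=other) = 0.057 + 0.024 + 0.070 + 0.052 = 0.203; P(Store=Mall | Category=other) = 0.024/0.203 = 0.1182.
P(Category=apparel) = 0.039 + 0.086 + 0.084 + 0.096 = 0.305; P(Store=Mall | Category=apparel) = 0.086/0.305 = 0.2820.
Difference = -0.164.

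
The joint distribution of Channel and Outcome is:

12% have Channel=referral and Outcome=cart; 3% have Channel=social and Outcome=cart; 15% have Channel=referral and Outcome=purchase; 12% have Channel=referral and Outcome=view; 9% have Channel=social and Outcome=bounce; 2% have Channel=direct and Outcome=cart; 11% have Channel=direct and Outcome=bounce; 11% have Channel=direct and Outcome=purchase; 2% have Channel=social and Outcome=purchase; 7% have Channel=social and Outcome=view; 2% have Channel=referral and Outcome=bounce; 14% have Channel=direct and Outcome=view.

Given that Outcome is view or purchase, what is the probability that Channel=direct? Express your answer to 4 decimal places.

P(Outcome=view) = 0.07 + 0.14 + 0.12 = 0.33.
P(Outcome=purchase) = 0.02 + 0.11 + 0.15 = 0.28.
P(Outcome ∈ {view, purchase}) = 0.33 + 0.28 = 0.61; P(Channel=direct, Outcome ∈ {view, purchase}) = 0.14 + 0.11 = 0.25.
P(Channel=direct | Outcome ∈ {view, purchase}) = 0.25/0.61 = 0.4098.

0.4098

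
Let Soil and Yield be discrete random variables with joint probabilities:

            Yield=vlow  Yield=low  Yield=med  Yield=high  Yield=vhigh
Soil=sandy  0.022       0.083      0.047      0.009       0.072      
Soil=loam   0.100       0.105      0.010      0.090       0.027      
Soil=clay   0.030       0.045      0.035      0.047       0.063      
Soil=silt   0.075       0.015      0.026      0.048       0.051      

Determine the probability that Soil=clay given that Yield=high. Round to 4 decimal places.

P(Yield=high) = 0.009 + 0.090 + 0.047 + 0.048 = 0.194.
P(Soil=clay | Yield=high) = 0.047/0.194 = 0.2423.

0.2423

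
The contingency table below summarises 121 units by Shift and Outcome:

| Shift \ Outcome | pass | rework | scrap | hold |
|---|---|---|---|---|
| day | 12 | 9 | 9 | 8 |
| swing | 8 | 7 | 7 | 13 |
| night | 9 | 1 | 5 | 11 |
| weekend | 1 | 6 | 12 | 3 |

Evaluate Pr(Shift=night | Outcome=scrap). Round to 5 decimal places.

0.15152

Total with Outcome=scrap: 9 + 7 + 5 + 12 = 33.
P(Shift=night | Outcome=scrap) = 5/33 = 0.15152.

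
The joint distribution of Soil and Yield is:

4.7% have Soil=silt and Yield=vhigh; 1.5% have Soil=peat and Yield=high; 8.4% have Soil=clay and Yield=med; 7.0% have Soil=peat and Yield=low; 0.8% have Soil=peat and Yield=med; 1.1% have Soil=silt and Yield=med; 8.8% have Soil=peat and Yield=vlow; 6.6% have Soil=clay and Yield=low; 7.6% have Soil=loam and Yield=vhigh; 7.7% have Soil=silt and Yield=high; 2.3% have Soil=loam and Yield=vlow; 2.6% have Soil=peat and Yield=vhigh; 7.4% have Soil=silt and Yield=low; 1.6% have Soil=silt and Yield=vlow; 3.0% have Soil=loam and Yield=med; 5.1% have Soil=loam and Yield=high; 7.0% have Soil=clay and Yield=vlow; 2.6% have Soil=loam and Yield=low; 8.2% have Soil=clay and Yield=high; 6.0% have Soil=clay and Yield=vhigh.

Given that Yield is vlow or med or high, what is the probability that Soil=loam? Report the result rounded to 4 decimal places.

P(Yield=vlow) = 0.023 + 0.070 + 0.016 + 0.088 = 0.197.
P(Yield=med) = 0.030 + 0.084 + 0.011 + 0.008 = 0.133.
P(Yield=high) = 0.051 + 0.082 + 0.077 + 0.015 = 0.225.
P(Yield ∈ {vlow, med, high}) = 0.197 + 0.133 + 0.225 = 0.555; P(Soil=loam, Yield ∈ {vlow, med, high}) = 0.023 + 0.030 + 0.051 = 0.104.
P(Soil=loam | Yield ∈ {vlow, med, high}) = 0.104/0.555 = 0.1874.

0.1874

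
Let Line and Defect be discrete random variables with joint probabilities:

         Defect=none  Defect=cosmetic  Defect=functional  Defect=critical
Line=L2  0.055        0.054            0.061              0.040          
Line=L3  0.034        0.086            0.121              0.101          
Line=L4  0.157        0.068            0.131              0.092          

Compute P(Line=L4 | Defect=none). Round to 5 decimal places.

0.63821

P(Defect=none) = 0.055 + 0.034 + 0.157 = 0.246.
P(Line=L4 | Defect=none) = 0.157/0.246 = 0.63821.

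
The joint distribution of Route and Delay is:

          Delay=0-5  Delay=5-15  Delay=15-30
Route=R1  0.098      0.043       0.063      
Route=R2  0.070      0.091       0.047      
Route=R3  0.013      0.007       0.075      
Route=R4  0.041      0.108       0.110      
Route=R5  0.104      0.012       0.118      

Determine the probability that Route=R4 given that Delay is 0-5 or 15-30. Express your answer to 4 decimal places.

P(Delay=0-5) = 0.098 + 0.070 + 0.013 + 0.041 + 0.104 = 0.326.
P(Delay=15-30) = 0.063 + 0.047 + 0.075 + 0.110 + 0.118 = 0.413.
P(Delay ∈ {0-5, 15-30}) = 0.326 + 0.413 = 0.739; P(Route=R4, Delay ∈ {0-5, 15-30}) = 0.041 + 0.110 = 0.151.
P(Route=R4 | Delay ∈ {0-5, 15-30}) = 0.151/0.739 = 0.2043.

0.2043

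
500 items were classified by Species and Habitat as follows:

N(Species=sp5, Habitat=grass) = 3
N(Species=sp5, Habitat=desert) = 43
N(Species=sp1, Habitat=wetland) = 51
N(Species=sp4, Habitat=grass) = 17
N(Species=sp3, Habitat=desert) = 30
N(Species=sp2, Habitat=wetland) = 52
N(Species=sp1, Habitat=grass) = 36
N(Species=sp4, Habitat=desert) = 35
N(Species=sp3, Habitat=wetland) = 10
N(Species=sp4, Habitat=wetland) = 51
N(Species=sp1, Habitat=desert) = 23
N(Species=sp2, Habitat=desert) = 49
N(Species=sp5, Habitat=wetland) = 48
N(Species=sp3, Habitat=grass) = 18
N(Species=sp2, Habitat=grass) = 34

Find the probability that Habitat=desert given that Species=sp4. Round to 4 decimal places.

0.3398

Total with Species=sp4: 17 + 51 + 35 = 103.
P(Habitat=desert | Species=sp4) = 35/103 = 0.3398.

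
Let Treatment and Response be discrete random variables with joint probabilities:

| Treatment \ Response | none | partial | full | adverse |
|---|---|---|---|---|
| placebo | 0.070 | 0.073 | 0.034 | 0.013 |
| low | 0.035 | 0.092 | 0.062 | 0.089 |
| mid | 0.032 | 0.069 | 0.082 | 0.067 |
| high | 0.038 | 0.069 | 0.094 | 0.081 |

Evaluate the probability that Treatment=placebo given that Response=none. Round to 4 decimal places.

0.4000

P(Response=none) = 0.070 + 0.035 + 0.032 + 0.038 = 0.175.
P(Treatment=placebo | Response=none) = 0.070/0.175 = 0.4000.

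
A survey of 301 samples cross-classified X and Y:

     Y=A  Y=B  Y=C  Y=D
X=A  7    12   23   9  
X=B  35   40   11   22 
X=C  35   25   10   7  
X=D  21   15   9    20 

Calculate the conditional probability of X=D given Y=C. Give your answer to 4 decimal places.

0.1698

Total with Y=C: 23 + 11 + 10 + 9 = 53.
P(X=D | Y=C) = 9/53 = 0.1698.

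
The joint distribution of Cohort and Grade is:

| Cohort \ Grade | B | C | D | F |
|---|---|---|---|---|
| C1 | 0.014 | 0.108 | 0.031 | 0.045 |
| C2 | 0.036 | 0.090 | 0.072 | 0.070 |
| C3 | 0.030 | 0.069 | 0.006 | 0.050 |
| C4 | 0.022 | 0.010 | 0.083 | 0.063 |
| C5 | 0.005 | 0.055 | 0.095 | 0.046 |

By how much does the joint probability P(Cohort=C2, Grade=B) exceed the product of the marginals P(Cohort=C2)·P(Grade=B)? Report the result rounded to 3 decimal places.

P(Cohort=C2) = 0.036 + 0.090 + 0.072 + 0.070 = 0.268.
P(Grade=B) = 0.014 + 0.036 + 0.030 + 0.022 + 0.005 = 0.107.
P(Cohort=C2, Grade=B) − P(Cohort=C2)P(Grade=B) = 0.036 − 0.268×0.107 = 0.007.

0.007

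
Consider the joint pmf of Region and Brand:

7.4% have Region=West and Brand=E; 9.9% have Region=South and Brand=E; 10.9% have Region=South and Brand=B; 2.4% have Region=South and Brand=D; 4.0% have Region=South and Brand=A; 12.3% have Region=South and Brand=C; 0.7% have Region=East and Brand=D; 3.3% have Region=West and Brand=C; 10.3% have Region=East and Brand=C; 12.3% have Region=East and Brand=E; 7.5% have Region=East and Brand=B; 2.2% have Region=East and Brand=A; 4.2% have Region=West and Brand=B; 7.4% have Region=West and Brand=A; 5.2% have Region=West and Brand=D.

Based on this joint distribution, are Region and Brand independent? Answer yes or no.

no

P(Region=West) = 0.275 and P(Brand=C) = 0.259, so their product is 0.07123, but P(Region=West, Brand=C) = 0.033. Since these differ, Region and Brand are not independent.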